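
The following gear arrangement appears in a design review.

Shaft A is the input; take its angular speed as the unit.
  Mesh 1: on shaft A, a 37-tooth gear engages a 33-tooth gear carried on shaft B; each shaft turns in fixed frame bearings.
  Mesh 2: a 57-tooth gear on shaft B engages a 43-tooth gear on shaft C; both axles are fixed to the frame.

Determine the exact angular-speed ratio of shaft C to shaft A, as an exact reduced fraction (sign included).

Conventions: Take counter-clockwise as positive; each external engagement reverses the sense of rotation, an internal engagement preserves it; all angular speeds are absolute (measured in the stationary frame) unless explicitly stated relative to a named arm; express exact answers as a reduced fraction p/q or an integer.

703/473

class = fixed-axis compound train [2 meshes; 2 ratios multiply, 2 sense flips]
mesh 1 [37T→33T]: running ratio 37/33, sense −
mesh 2 [57T→43T]: running ratio 703/473, sense +
ω_out/ω_in = 703/473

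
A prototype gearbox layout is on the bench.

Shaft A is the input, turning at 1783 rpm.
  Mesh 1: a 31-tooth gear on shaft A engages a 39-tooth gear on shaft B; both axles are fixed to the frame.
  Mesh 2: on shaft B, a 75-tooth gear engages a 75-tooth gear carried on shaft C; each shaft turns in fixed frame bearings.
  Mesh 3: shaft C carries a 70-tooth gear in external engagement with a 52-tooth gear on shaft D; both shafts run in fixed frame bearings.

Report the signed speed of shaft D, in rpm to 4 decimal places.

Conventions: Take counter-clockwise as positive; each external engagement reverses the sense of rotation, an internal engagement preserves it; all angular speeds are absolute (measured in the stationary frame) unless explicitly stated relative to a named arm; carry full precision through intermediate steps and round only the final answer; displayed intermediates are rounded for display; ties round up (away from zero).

class = fixed-axis compound train [3 meshes; 3 ratios multiply, 3 sense flips]
mesh 1 [31T→39T]: ω = 1783.0000×31/39 = 1417.2564 rpm, sense flips to −
mesh 2 [75T→75T]: ω = 1417.2564×75/75 = 1417.2564 rpm, sense flips to +
mesh 3 [70T→52T]: ω = 1417.2564×70/52 = 1907.8452 rpm, sense flips to −
signed output speed = -1907.8452 rpm

-1907.8452 rpm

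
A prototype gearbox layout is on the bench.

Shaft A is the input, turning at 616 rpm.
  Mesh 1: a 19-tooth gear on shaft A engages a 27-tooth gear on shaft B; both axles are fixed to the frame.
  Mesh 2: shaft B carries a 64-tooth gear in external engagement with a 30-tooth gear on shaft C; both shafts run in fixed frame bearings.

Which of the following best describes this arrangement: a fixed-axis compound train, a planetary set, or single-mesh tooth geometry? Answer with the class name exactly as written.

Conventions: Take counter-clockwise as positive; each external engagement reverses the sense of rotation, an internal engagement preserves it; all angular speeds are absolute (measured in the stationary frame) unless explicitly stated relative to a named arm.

fixed-axis compound train

class = fixed-axis compound train [2 meshes; 2 ratios multiply, 2 sense flips]
classification: fixed-axis compound train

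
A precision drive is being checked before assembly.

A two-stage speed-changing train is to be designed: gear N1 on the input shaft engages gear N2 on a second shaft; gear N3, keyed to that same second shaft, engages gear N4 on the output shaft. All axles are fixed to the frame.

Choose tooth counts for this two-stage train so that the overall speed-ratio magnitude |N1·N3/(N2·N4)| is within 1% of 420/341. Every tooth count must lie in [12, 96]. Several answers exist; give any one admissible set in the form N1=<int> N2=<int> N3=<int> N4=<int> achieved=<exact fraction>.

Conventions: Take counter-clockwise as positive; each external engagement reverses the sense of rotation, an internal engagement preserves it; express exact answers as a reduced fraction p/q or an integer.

topology: fixed-axis compound train — 2 stages, target 420/341
target = 420/341 in lowest terms: an exact hit needs N1·N3 = k·420 and N2·N4 = k·341 for one integer k, every count in [12, 96]; additionally prefer no 1:1 stage (N1 ≠ N2, N3 ≠ N4)
k = 1: no 1:1-free in-range split of k·420 and k·341 into factor pairs; take k = 2
k = 2: N1·N3 = 840 = 12·70, N2·N4 = 682 = 22·31
achieved = 12·70/(22·31) = 420/341; |achieved − target| = 0 ≤ 21/1705 ✓

N1=12 N2=22 N3=70 N4=31 achieved=420/341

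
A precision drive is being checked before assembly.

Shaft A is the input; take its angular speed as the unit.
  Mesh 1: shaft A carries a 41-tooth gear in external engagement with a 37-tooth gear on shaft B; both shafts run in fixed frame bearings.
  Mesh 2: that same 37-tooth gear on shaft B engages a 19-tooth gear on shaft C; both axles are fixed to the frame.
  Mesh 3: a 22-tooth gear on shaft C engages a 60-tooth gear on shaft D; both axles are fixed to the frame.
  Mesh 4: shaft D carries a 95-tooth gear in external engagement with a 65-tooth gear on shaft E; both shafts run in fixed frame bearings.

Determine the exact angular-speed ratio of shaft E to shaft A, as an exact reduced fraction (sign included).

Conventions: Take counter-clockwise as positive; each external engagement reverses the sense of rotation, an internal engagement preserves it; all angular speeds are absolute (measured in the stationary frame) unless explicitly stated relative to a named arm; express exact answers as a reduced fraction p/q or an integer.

class = fixed-axis compound train [4 meshes; 4 ratios multiply, 4 sense flips]
mesh 1 [41T→37T]: running ratio 41/37, sense −
mesh 2 [37T→19T]: running ratio 41/19, sense +
mesh 3 [22T→60T]: running ratio 451/570, sense −
mesh 4 [95T→65T]: running ratio 451/390, sense +
ω_out/ω_in = 451/390

451/390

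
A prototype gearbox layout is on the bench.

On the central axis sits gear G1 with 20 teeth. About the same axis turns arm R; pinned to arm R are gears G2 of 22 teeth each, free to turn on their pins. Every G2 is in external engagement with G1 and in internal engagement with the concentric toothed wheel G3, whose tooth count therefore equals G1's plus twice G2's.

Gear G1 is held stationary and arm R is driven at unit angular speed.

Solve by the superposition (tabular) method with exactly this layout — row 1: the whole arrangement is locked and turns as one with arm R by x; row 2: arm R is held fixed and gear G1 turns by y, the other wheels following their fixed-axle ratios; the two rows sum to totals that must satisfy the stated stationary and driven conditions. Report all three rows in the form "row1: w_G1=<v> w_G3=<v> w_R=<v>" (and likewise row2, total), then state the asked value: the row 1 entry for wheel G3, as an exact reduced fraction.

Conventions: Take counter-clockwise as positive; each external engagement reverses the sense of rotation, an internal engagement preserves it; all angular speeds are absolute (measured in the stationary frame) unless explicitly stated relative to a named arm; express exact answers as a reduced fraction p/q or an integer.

row1: w_G1=1 w_G3=1 w_R=1
row2: w_G1=-1 w_G3=5/16 w_R=0
total: w_G1=0 w_G3=21/16 w_R=1
asked value: 1

recognized (axles ride arm R): planetary set, 20/22/64 teeth
row 1: whole set turns with the arm by x
row 2 (arm held, sun turns y): ω_ring = −(20/64)·y, ω_arm = 0
boundary: total ω_sun = x + y = 0 and total ω_arm = x = 1  ⇒  y = -1, x = 1
row 2 ring = −(20/64)·(-1) = 5/16
totals (row 1 + row 2): sun 1 + (-1) = 0, ring 1 + 5/16 = 21/16, arm 1 + 0 = 1
asked cell (row1, ring) = 1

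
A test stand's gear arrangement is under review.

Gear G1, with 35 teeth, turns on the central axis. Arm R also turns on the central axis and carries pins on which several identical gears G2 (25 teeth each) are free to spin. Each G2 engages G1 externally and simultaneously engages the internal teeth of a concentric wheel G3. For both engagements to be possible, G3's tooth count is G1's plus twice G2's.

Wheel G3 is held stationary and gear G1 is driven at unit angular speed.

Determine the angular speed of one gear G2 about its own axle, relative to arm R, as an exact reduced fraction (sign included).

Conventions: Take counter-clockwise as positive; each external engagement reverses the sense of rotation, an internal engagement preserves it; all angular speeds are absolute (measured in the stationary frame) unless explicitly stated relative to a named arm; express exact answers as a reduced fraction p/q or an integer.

-119/120

class = planetary set [G3 = 35+2·25 = 85; Willis about the carrier]
ring teeth: 35 + 2·25 = 85
35(ω_sun−ω_arm) = −85(ω_ring−ω_arm),  ω_ring = 0, ω_sun = 1
35(1−ω_arm) = −85(0−ω_arm)  ⇒  120·ω_arm = 35  ⇒  ω_arm = 7/24
sun–planet mesh: 35·(1−7/24) = −25·(ω_p−ω_arm)  ⇒  ω_p−ω_arm = -119/120
exact speed ratio = -119/120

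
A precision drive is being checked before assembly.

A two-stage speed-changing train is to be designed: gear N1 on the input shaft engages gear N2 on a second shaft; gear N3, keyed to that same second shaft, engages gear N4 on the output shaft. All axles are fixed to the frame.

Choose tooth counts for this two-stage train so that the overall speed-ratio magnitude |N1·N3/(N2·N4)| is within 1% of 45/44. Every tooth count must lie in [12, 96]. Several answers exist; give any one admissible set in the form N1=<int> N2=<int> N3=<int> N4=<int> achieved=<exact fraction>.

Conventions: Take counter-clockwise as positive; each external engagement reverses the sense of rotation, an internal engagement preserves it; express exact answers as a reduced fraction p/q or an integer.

2-stage fixed-axis compound train for ratio 45/44
target = 45/44 in lowest terms: an exact hit needs N1·N3 = k·45 and N2·N4 = k·44 for one integer k, every count in [12, 96]; additionally prefer no 1:1 stage (N1 ≠ N2, N3 ≠ N4)
k = 1…5: no 1:1-free in-range split of k·45 and k·44 into factor pairs; take k = 6
k = 6: N1·N3 = 270 = 15·18, N2·N4 = 264 = 12·22
achieved = 15·18/(12·22) = 45/44; |achieved − target| = 0 ≤ 9/880 ✓

N1=15 N2=12 N3=18 N4=22 achieved=45/44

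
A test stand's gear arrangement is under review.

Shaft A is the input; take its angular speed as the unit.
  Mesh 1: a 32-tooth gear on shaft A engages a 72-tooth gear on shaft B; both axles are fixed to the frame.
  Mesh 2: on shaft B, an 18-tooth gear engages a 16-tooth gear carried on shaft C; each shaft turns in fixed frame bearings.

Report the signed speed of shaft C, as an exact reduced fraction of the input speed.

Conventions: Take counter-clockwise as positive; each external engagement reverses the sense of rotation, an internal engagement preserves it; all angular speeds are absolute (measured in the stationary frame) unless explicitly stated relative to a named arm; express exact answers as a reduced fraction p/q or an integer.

2-mesh fixed-axis compound train (all bearings frame-fixed)
mesh 1 [32T→72T]: |ω|/ω_in = 1×32/72 = 4/9, sense flips to −
mesh 2 [18T→16T]: |ω|/ω_in = (4/9)×18/16 = 1/2, sense flips to +
signed output speed (× input speed) = 1/2

1/2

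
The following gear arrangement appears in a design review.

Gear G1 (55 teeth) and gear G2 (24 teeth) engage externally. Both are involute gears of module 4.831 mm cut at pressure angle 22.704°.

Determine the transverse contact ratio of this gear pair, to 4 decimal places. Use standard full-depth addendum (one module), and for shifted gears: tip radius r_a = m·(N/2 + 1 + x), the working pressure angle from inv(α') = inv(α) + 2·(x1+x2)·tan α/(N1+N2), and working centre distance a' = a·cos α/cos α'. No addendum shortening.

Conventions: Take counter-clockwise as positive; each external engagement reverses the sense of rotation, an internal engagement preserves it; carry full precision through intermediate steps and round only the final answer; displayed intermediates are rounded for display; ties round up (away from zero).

1.5723

topology: single-mesh involute geometry — m = 4.831, 55T/24T pair
base radii: r_b1 = 122.557912, r_b2 = 53.479816
tip radii: r_a1 = 137.683500, r_a2 = 62.803000
no profile shift: α' = α, a' = a
action lengths: √(r_a1²−r_b1²) = 62.739974, √(r_a2²−r_b2²) = 32.926070
base pitch p_b = π·m·cos α = 14.000983
CR = (62.739974 + 32.926070 − 190.824500·sin 22.70400°)/14.000983 = 1.572277
contact ratio ≈ 1.5723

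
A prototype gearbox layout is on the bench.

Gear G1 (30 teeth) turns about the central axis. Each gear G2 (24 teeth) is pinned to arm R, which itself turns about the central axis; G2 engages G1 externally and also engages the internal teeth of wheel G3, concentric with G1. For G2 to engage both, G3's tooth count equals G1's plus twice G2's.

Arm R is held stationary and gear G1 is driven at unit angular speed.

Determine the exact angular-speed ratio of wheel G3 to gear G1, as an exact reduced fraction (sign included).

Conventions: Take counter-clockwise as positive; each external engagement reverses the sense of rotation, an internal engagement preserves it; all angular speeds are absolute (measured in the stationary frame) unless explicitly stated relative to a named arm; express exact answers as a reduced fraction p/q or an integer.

class = planetary set [G3 = 30+2·24 = 78; Willis about the carrier]
ring teeth: 30 + 2·24 = 78
30(ω_sun−ω_arm) = −78(ω_ring−ω_arm),  ω_arm = 0, ω_sun = 1
ω_ring = 0 − (30/78)(1−0) = -5/13
ω_out/ω_in = -5/13

-5/13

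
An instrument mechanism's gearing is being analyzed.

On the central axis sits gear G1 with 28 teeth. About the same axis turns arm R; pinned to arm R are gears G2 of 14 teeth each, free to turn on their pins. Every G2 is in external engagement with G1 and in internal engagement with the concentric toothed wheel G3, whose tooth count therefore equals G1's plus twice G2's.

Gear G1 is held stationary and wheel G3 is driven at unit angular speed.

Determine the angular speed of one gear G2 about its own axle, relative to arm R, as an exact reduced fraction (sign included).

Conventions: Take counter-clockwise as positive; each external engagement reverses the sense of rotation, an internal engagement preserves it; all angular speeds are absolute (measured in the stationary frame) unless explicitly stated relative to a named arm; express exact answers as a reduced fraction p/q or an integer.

recognized (axles ride arm R): planetary set, 28/14/56 teeth
ring teeth: 28 + 2·14 = 56
28(ω_sun−ω_arm) = −56(ω_ring−ω_arm),  ω_sun = 0, ω_ring = 1
28(0−ω_arm) = −56(1−ω_arm)  ⇒  84·ω_arm = 56  ⇒  ω_arm = 2/3
sun–planet mesh: 28·(0−2/3) = −14·(ω_p−ω_arm)  ⇒  ω_p−ω_arm = 4/3
exact speed ratio = 4/3

4/3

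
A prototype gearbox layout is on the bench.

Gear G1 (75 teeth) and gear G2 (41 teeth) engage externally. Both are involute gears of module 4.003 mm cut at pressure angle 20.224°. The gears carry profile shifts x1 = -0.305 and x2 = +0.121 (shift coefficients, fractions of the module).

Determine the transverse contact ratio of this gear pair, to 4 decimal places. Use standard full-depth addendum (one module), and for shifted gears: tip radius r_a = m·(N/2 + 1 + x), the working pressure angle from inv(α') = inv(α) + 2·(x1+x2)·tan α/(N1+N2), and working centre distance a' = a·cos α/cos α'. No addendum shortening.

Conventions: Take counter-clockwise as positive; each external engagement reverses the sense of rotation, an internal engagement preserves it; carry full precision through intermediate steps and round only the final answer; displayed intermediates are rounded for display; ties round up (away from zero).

topology: single-mesh involute geometry — m = 4.003, 75T/41T pair
base radii: r_b1 = 140.857810, r_b2 = 77.002269
tip radii: r_a1 = 152.894585, r_a2 = 86.548863
inv(α') = inv(20.224°) + 2·(-0.305+0.121)·tan α/(75+41) = 0.01425990  ⇒  α' = 19.71693°
a' = a·cos α / cos α' = 232.1740·cos 20.224°/cos 19.71693° = 231.428530
action lengths: √(r_a1²−r_b1²) = 59.462859, √(r_a2²−r_b2²) = 39.514000
base pitch p_b = π·m·cos α = 11.800476
CR = (59.462859 + 39.514000 − 231.428530·sin 19.71693°)/11.800476 = 1.771031
contact ratio ≈ 1.7710

1.7710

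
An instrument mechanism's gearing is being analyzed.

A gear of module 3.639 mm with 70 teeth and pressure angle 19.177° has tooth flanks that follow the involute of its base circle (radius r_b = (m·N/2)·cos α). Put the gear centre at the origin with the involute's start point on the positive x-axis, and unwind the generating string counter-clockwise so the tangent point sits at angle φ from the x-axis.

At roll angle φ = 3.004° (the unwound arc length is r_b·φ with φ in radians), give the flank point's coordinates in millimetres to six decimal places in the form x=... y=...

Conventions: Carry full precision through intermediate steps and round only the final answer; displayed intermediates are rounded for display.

class = single-mesh tooth geometry [base-circle involute, m = 3.639, 70T]
pitch radius r_p = m·N/2 = 3.639·70/2 = 127.365000
base radius r_b = r_p·cos α = 127.365000·cos 19.177° = 120.297301
roll angle φ = 3.004° = 0.05242969 rad
x = r_b·(cos φ + φ·sin φ) = 120.462528
y = r_b·(sin φ − φ·cos φ) = 0.005778

x=120.462528 y=0.005778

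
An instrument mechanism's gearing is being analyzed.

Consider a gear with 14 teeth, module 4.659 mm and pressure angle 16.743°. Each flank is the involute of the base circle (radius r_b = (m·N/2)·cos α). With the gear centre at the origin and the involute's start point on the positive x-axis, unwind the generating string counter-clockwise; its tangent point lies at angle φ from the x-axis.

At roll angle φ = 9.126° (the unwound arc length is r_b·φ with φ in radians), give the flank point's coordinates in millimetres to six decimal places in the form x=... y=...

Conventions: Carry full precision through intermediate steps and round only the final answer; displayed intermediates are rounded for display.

x=31.624067 y=0.041959

single-mesh involute tooth geometry (14T wheel at module 4.659)
pitch radius r_p = m·N/2 = 4.659·14/2 = 32.613000
base radius r_b = r_p·cos α = 32.613000·cos 16.743° = 31.230423
roll angle φ = 9.126° = 0.15927875 rad
x = r_b·(cos φ + φ·sin φ) = 31.624067
y = r_b·(sin φ − φ·cos φ) = 0.041959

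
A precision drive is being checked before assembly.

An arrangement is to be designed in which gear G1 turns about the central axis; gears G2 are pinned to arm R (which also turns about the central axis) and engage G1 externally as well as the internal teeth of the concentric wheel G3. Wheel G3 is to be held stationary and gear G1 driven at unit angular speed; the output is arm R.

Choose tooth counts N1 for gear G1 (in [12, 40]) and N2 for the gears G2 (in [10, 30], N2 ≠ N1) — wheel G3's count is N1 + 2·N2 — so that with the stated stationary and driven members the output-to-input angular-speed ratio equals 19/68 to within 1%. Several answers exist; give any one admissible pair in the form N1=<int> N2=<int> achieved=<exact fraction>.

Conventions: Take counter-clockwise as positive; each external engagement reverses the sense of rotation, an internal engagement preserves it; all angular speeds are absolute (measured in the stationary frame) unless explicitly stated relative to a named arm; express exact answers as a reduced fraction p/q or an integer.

N1=19 N2=15 achieved=19/68

planetary set to be sized for 19/68 (Willis relation)
Willis with ω_ring = 0: ω_arm/ω_sun = N1/(N1+N3); set equal to 19/68  ⇒  N3/N1 = 1/(19/68) − 1 = 49/19
N3 = N1 + 2·N2  ⇒  N2/N1 = (N3/N1 − 1)/2 = (49/19 − 1)/2 = 15/19
smallest multiple with N1 ≥ 12 and N2 ≥ 10: k = 1  ⇒  N1 = 1·19 = 19, N2 = 1·15 = 15 (N1 ≤ 40, N2 ≤ 30, N2 ≠ N1 ✓), N3 = 19 + 2·15 = 49
check: N1/(N1+N3) with N1 = 19, N3 = 49 gives 19/68; |achieved − target| = 0 ≤ 19/6800 ✓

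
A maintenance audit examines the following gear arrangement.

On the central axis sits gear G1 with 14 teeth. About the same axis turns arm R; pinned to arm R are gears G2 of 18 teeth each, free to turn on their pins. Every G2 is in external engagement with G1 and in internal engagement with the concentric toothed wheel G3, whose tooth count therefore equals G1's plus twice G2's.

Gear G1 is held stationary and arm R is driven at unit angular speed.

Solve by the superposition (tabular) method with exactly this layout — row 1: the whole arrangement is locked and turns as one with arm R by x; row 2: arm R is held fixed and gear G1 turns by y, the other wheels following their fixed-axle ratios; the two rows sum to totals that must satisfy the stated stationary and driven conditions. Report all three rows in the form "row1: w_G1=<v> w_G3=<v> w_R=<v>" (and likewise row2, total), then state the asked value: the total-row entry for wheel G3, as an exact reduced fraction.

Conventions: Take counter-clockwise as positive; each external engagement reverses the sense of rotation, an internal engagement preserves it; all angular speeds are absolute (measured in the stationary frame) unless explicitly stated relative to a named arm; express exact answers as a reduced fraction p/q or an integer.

row1: w_G1=1 w_G3=1 w_R=1
row2: w_G1=-1 w_G3=7/25 w_R=0
total: w_G1=0 w_G3=32/25 w_R=1
asked value: 32/25

class = planetary set [G3 = 14+2·18 = 50; Willis about the carrier]
row 1 — lock + rotate with arm: ω_sun = ω_ring = ω_arm = x
row 2 (arm held, sun turns y): ω_ring = −(14/50)·y, ω_arm = 0
boundary: total ω_sun = x + y = 0 and total ω_arm = x = 1  ⇒  y = -1, x = 1
row 2 ring = −(14/50)·(-1) = 7/25
totals (row 1 + row 2): sun 1 + (-1) = 0, ring 1 + 7/25 = 32/25, arm 1 + 0 = 1
asked cell (total, ring) = 32/25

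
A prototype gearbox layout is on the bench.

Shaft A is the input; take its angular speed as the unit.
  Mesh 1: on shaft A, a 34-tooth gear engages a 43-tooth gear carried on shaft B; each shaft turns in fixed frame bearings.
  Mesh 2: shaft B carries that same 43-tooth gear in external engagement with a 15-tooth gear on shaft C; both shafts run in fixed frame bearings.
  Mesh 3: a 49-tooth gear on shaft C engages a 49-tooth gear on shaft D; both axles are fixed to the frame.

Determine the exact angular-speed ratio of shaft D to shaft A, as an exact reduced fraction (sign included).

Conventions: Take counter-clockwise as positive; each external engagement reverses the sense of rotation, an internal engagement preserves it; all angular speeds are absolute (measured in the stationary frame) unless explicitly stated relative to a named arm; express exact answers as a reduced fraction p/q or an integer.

-34/15

class = fixed-axis compound train [3 meshes; 3 ratios multiply, 3 sense flips]
mesh 1 [34T→43T]: running ratio 34/43, sense −
mesh 2 [43T→15T]: running ratio 34/15, sense +
mesh 3 [49T→49T]: running ratio 34/15, sense −
ω_out/ω_in = -34/15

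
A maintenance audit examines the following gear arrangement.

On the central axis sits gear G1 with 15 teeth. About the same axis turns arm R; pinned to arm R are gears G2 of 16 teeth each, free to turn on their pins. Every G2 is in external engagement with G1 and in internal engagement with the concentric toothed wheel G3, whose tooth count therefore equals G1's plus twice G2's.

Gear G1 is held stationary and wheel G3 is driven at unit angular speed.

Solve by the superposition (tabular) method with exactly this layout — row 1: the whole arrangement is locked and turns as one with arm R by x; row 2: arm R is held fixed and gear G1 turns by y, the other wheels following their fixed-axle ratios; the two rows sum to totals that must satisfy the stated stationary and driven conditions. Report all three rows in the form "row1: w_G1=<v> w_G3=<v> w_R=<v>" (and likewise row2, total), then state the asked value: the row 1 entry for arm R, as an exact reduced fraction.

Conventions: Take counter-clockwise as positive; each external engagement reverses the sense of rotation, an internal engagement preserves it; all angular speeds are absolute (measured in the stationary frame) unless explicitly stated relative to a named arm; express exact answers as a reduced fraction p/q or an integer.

class = planetary set [G3 = 15+2·16 = 47; Willis about the carrier]
row 1 (train locked, turned with arm): all members turn x
superposition row 2 [arm held]: sun y, ring −(15/47)·y, arm 0
boundary: total ω_sun = x + y = 0 and total ω_ring = x − (15/47)·y = 1  ⇒  y = -47/62, x = 47/62
row 2 ring = −(15/47)·(-47/62) = 15/62
totals (row 1 + row 2): sun 47/62 + (-47/62) = 0, ring 47/62 + 15/62 = 1, arm 47/62 + 0 = 47/62
asked cell (row1, arm) = 47/62

row1: w_G1=47/62 w_G3=47/62 w_R=47/62
row2: w_G1=-47/62 w_G3=15/62 w_R=0
total: w_G1=0 w_G3=1 w_R=47/62
asked value: 47/62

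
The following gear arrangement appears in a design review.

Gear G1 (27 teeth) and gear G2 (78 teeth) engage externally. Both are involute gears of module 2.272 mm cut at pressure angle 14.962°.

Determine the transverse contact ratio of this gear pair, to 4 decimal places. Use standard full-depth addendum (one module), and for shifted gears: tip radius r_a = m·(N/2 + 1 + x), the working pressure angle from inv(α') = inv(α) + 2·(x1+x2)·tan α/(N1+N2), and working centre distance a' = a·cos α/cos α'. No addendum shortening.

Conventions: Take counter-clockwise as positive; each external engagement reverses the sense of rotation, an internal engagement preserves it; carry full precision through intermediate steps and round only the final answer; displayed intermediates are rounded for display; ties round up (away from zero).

2.0469

class = single-mesh tooth geometry [involute pair 27T × 78T, m = 2.272]
base radii: r_b1 = 29.632135, r_b2 = 85.603947
tip radii: r_a1 = 32.944000, r_a2 = 90.880000
no profile shift: α' = α, a' = a
action lengths: √(r_a1²−r_b1²) = 14.395961, √(r_a2²−r_b2²) = 30.514565
base pitch p_b = π·m·cos α = 6.895711
CR = (14.395961 + 30.514565 − 119.280000·sin 14.96200°)/6.895711 = 2.046926
contact ratio ≈ 2.0469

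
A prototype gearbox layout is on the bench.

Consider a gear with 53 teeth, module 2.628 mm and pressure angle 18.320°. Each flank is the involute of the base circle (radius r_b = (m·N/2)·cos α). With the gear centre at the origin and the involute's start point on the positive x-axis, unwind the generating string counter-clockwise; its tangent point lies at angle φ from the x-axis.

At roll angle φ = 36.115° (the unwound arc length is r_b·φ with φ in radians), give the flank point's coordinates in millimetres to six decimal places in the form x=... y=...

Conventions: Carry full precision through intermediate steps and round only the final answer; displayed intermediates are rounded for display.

x=77.969782 y=5.302755

topology: single-mesh involute geometry — m = 2.628, N = 53
pitch radius r_p = m·N/2 = 2.628·53/2 = 69.642000
base radius r_b = r_p·cos α = 69.642000·cos 18.320° = 66.112252
roll angle φ = 36.115° = 0.63032566 rad
x = r_b·(cos φ + φ·sin φ) = 77.969782
y = r_b·(sin φ − φ·cos φ) = 5.302755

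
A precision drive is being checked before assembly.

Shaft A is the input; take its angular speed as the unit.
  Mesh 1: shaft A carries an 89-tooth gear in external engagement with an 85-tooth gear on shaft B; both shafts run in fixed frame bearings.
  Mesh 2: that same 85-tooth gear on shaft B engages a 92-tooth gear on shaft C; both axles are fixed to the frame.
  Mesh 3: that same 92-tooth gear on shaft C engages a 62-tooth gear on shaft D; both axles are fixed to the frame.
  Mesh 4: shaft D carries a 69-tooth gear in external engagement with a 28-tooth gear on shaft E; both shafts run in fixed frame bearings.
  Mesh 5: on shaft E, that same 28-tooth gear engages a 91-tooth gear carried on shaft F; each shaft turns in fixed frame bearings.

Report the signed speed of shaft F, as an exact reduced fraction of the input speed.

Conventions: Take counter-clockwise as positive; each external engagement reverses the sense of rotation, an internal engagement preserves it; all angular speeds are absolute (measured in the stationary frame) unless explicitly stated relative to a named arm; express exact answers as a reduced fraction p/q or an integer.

5-mesh fixed-axis compound train (all bearings frame-fixed)
mesh 1 [89T→85T]: |ω|/ω_in = 1×89/85 = 89/85, sense flips to −
mesh 2 [85T→92T]: |ω|/ω_in = (89/85)×85/92 = 89/92, sense flips to +
mesh 3 [92T→62T]: |ω|/ω_in = (89/92)×92/62 = 89/62, sense flips to −
mesh 4 [69T→28T]: |ω|/ω_in = (89/62)×69/28 = 6141/1736, sense flips to +
mesh 5 [28T→91T]: |ω|/ω_in = (6141/1736)×28/91 = 6141/5642, sense flips to −
signed output speed (× input speed) = -6141/5642

-6141/5642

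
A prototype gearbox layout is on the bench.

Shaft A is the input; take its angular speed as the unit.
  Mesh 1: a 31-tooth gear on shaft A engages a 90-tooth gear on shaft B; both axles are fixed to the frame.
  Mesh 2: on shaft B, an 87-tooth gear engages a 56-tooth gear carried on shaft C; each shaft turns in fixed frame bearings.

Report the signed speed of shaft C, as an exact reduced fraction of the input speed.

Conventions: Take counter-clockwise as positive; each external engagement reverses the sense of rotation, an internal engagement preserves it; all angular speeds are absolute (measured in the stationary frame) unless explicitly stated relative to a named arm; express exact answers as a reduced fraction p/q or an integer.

2-mesh fixed-axis compound train (all bearings frame-fixed)
mesh 1 [31T→90T]: |ω|/ω_in = 1×31/90 = 31/90, sense flips to −
mesh 2 [87T→56T]: |ω|/ω_in = (31/90)×87/56 = 899/1680, sense flips to +
signed output speed (× input speed) = 899/1680

899/1680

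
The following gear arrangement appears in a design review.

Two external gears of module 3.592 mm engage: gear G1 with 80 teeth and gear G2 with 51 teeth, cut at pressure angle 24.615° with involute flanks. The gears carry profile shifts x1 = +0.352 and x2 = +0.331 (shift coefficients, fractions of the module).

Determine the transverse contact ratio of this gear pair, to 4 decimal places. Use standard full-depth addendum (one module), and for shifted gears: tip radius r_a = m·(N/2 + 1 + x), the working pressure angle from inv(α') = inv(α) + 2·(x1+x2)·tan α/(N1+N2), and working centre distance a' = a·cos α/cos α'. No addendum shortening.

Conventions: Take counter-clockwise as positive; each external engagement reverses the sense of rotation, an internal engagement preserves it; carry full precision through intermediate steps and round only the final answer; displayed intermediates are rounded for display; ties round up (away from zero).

1.5222

class = single-mesh tooth geometry [involute pair 80T × 51T, m = 3.592]
base radii: r_b1 = 130.623381, r_b2 = 83.272405
tip radii: r_a1 = 148.536384, r_a2 = 96.376952
inv(α') = inv(24.615°) + 2·(+0.352+0.331)·tan α/(80+51) = 0.03331704  ⇒  α' = 25.84724°
a' = a·cos α / cos α' = 235.2760·cos 24.615°/cos 25.84724° = 237.672656
action lengths: √(r_a1²−r_b1²) = 70.714848, √(r_a2²−r_b2²) = 48.520340
base pitch p_b = π·m·cos α = 10.259136
CR = (70.714848 + 48.520340 − 237.672656·sin 25.84724°)/10.259136 = 1.522180
contact ratio ≈ 1.5222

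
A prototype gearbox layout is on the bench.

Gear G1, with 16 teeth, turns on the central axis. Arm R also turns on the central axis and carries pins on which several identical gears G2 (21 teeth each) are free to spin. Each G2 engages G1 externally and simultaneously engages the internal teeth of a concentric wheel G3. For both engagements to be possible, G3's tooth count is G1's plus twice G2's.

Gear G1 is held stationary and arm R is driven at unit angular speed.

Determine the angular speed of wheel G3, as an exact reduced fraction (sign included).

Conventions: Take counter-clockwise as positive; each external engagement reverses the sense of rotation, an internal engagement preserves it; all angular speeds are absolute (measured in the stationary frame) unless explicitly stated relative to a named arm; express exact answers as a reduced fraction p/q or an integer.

37/29

planetary set (16T centre, 21T on arm, 58T internal) — Willis relation
ring teeth: 16 + 2·21 = 58
16(ω_sun−ω_arm) = −58(ω_ring−ω_arm),  ω_sun = 0, ω_arm = 1
ω_ring = 1 − (16/58)(0−1) = 37/29
exact speed ratio = 37/29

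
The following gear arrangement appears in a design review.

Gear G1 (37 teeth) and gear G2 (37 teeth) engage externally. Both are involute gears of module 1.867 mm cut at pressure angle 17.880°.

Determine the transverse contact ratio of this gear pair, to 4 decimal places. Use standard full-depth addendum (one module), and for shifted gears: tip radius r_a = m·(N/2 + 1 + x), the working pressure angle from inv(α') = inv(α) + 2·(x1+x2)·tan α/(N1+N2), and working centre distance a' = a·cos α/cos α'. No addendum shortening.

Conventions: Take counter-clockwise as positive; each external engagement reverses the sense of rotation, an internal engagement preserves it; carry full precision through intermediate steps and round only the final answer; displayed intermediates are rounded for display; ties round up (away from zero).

1.8076

class = single-mesh tooth geometry [involute pair 37T × 37T, m = 1.867]
base radii: r_b1 = 32.871299, r_b2 = 32.871299
tip radii: r_a1 = 36.406500, r_a2 = 36.406500
no profile shift: α' = α, a' = a
action lengths: √(r_a1²−r_b1²) = 15.649632, √(r_a2²−r_b2²) = 15.649632
base pitch p_b = π·m·cos α = 5.582066
CR = (15.649632 + 15.649632 − 69.079000·sin 17.88000°)/5.582066 = 1.807632
contact ratio ≈ 1.8076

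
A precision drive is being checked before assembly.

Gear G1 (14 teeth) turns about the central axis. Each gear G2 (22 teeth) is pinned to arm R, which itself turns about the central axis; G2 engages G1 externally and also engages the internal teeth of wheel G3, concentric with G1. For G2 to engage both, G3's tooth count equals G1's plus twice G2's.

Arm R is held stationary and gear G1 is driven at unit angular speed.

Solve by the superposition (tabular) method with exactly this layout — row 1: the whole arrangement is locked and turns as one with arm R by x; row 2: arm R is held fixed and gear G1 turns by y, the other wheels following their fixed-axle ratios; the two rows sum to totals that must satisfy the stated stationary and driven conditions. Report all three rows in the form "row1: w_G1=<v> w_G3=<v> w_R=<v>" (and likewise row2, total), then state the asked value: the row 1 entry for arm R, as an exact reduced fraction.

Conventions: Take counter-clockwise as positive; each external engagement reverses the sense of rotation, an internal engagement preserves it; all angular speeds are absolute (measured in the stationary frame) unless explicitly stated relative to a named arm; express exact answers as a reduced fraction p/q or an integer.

row1: w_G1=0 w_G3=0 w_R=0
row2: w_G1=1 w_G3=-7/29 w_R=0
total: w_G1=1 w_G3=-7/29 w_R=0
asked value: 0

recognized (axles ride arm R): planetary set, 14/22/58 teeth
row 1 — lock + rotate with arm: ω_sun = ω_ring = ω_arm = x
row 2: sun turns y, ring = −(14/58)·y, arm 0
boundary: total ω_arm = x = 0 and total ω_sun = x + y = 1  ⇒  y = 1, x = 0
row 2 ring = −(14/58)·1 = -7/29
totals (row 1 + row 2): sun 0 + 1 = 1, ring 0 + (-7/29) = -7/29, arm 0 + 0 = 0
asked cell (row1, arm) = 0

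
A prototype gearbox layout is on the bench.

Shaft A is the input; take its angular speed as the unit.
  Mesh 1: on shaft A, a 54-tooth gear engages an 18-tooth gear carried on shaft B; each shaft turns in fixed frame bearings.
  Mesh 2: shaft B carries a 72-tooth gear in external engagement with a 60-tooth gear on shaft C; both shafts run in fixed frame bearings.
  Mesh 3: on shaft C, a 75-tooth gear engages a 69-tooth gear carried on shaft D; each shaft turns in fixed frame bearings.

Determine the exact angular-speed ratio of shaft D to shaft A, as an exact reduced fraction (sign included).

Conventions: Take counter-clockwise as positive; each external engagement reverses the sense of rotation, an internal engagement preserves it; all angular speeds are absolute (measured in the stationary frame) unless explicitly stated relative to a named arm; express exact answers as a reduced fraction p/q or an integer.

class = fixed-axis compound train [3 meshes; 3 ratios multiply, 3 sense flips]
mesh 1 [54T→18T]: running ratio 3, sense −
mesh 2 [72T→60T]: running ratio 18/5, sense +
mesh 3 [75T→69T]: running ratio 90/23, sense −
ω_out/ω_in = -90/23

-90/23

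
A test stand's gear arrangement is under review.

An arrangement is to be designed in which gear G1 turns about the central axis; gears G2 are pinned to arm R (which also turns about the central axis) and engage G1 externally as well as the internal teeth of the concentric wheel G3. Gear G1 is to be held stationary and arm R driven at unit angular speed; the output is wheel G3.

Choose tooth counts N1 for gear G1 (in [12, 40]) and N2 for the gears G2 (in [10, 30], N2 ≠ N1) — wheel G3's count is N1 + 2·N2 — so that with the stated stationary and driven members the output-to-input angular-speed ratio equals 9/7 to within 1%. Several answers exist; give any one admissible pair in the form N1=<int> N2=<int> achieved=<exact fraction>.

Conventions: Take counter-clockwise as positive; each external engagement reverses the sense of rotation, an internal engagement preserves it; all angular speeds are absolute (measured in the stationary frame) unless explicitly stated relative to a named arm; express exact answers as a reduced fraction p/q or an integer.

design class (target 9/7): planetary set
Willis with ω_sun = 0: ω_ring/ω_arm = (N1+N3)/N3; set equal to 9/7  ⇒  N3/N1 = 1/(9/7 − 1) = 7/2
N3 = N1 + 2·N2  ⇒  N2/N1 = (N3/N1 − 1)/2 = (7/2 − 1)/2 = 5/4
smallest multiple with N1 ≥ 12 and N2 ≥ 10: k = 3  ⇒  N1 = 3·4 = 12, N2 = 3·5 = 15 (N1 ≤ 40, N2 ≤ 30, N2 ≠ N1 ✓), N3 = 12 + 2·15 = 42
check: (N1+N3)/N3 with N1 = 12, N3 = 42 gives 9/7; |achieved − target| = 0 ≤ 9/700 ✓

N1=12 N2=15 achieved=9/7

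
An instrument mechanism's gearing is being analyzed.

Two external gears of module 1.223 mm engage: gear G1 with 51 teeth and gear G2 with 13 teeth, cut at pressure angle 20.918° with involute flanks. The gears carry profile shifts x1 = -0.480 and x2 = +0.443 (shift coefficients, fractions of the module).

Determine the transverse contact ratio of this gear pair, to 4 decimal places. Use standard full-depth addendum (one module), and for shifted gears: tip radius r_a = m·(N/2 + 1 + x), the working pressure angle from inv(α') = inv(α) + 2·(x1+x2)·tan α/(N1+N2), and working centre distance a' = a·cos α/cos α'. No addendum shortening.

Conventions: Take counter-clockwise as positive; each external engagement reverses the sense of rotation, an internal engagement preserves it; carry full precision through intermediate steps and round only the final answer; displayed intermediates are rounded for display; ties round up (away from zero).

1.4563

single-mesh involute tooth geometry (51T engaging 13T at module 1.223)
base radii: r_b1 = 29.131071, r_b2 = 7.425567
tip radii: r_a1 = 31.822460, r_a2 = 9.714289
inv(α') = inv(20.918°) + 2·(-0.480+0.443)·tan α/(51+13) = 0.01669296  ⇒  α' = 20.74308°
a' = a·cos α / cos α' = 39.1360·cos 20.918°/cos 20.74308° = 39.090568
action lengths: √(r_a1²−r_b1²) = 12.808187, √(r_a2²−r_b2²) = 6.263255
base pitch p_b = π·m·cos α = 3.588940
CR = (12.808187 + 6.263255 − 39.090568·sin 20.74308°)/3.588940 = 1.456257
contact ratio ≈ 1.4563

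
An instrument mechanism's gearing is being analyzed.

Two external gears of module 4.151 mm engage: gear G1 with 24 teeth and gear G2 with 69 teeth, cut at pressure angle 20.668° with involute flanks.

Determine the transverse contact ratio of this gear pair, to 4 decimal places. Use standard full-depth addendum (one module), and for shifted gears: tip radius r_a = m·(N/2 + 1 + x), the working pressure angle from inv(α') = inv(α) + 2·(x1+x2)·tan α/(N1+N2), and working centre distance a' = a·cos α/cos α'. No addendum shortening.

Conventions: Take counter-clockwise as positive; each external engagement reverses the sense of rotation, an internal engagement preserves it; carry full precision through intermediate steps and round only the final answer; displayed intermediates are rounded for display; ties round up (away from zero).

single-mesh involute tooth geometry (24T engaging 69T at module 4.151)
base radii: r_b1 = 46.606165, r_b2 = 133.992723
tip radii: r_a1 = 53.963000, r_a2 = 147.360500
no profile shift: α' = α, a' = a
action lengths: √(r_a1²−r_b1²) = 27.200566, √(r_a2²−r_b2²) = 61.327540
base pitch p_b = π·m·cos α = 12.201465
CR = (27.200566 + 61.327540 − 193.021500·sin 20.66800°)/12.201465 = 1.671989
contact ratio ≈ 1.6720

1.6720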